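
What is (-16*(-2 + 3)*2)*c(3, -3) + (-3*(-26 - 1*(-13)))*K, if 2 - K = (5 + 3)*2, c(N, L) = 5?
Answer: -706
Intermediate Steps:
K = -14 (K = 2 - (5 + 3)*2 = 2 - 8*2 = 2 - 1*16 = 2 - 16 = -14)
(-16*(-2 + 3)*2)*c(3, -3) + (-3*(-26 - 1*(-13)))*K = -16*(-2 + 3)*2*5 - 3*(-26 - 1*(-13))*(-14) = -16*2*5 - 3*(-26 + 13)*(-14) = -16*2*5 - 3*(-13)*(-14) = -32*5 + 39*(-14) = -160 - 546 = -706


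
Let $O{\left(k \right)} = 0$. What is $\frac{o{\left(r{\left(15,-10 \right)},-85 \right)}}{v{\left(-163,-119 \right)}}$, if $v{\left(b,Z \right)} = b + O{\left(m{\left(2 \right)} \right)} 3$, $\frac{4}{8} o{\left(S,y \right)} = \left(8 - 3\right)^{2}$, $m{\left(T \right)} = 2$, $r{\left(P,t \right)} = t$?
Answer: $- \frac{50}{163} \approx -0.30675$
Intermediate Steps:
$o{\left(S,y \right)} = 50$ ($o{\left(S,y \right)} = 2 \left(8 - 3\right)^{2} = 2 \cdot 5^{2} = 2 \cdot 25 = 50$)
$v{\left(b,Z \right)} = b$ ($v{\left(b,Z \right)} = b + 0 \cdot 3 = b + 0 = b$)
$\frac{o{\left(r{\left(15,-10 \right)},-85 \right)}}{v{\left(-163,-119 \right)}} = \frac{50}{-163} = 50 \left(- \frac{1}{163}\right) = - \frac{50}{163}$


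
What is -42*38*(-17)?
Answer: 27132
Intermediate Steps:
-42*38*(-17) = -1596*(-17) = 27132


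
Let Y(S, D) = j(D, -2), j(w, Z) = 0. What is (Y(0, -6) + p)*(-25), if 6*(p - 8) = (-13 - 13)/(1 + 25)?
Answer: -1175/6 ≈ -195.83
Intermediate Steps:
p = 47/6 (p = 8 + ((-13 - 13)/(1 + 25))/6 = 8 + (-26/26)/6 = 8 + (-26*1/26)/6 = 8 + (⅙)*(-1) = 8 - ⅙ = 47/6 ≈ 7.8333)
Y(S, D) = 0
(Y(0, -6) + p)*(-25) = (0 + 47/6)*(-25) = (47/6)*(-25) = -1175/6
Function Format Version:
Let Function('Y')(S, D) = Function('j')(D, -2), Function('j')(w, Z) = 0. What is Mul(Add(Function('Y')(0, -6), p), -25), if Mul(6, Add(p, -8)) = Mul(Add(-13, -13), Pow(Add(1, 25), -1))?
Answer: Rational(-1175, 6) ≈ -195.83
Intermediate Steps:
p = Rational(47, 6) (p = Add(8, Mul(Rational(1, 6), Mul(Add(-13, -13), Pow(Add(1, 25), -1)))) = Add(8, Mul(Rational(1, 6), Mul(-26, Pow(26, -1)))) = Add(8, Mul(Rational(1, 6), Mul(-26, Rational(1, 26)))) = Add(8, Mul(Rational(1, 6), -1)) = Add(8, Rational(-1, 6)) = Rational(47, 6) ≈ 7.8333)
Function('Y')(S, D) = 0
Mul(Add(Function('Y')(0, -6), p), -25) = Mul(Add(0, Rational(47, 6)), -25) = Mul(Rational(47, 6), -25) = Rational(-1175, 6)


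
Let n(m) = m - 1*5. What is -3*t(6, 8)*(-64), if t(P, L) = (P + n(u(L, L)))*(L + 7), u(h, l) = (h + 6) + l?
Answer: 66240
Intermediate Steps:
u(h, l) = 6 + h + l (u(h, l) = (6 + h) + l = 6 + h + l)
n(m) = -5 + m (n(m) = m - 5 = -5 + m)
t(P, L) = (7 + L)*(1 + P + 2*L) (t(P, L) = (P + (-5 + (6 + L + L)))*(L + 7) = (P + (-5 + (6 + 2*L)))*(7 + L) = (P + (1 + 2*L))*(7 + L) = (1 + P + 2*L)*(7 + L) = (7 + L)*(1 + P + 2*L))
-3*t(6, 8)*(-64) = -3*(7 + 2*8² + 7*6 + 15*8 + 8*6)*(-64) = -3*(7 + 2*64 + 42 + 120 + 48)*(-64) = -3*(7 + 128 + 42 + 120 + 48)*(-64) = -3*345*(-64) = -1035*(-64) = 66240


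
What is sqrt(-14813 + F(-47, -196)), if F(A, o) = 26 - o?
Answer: I*sqrt(14591) ≈ 120.79*I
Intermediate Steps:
sqrt(-14813 + F(-47, -196)) = sqrt(-14813 + (26 - 1*(-196))) = sqrt(-14813 + (26 + 196)) = sqrt(-14813 + 222) = sqrt(-14591) = I*sqrt(14591)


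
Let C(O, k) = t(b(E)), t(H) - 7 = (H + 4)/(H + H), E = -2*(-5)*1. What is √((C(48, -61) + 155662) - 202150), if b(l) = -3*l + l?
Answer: I*√1162015/5 ≈ 215.59*I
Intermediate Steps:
E = 10 (E = 10*1 = 10)
b(l) = -2*l
t(H) = 7 + (4 + H)/(2*H) (t(H) = 7 + (H + 4)/(H + H) = 7 + (4 + H)/((2*H)) = 7 + (4 + H)*(1/(2*H)) = 7 + (4 + H)/(2*H))
C(O, k) = 37/5 (C(O, k) = 15/2 + 2/((-2*10)) = 15/2 + 2/(-20) = 15/2 + 2*(-1/20) = 15/2 - ⅒ = 37/5)
√((C(48, -61) + 155662) - 202150) = √((37/5 + 155662) - 202150) = √(778347/5 - 202150) = √(-232403/5) = I*√1162015/5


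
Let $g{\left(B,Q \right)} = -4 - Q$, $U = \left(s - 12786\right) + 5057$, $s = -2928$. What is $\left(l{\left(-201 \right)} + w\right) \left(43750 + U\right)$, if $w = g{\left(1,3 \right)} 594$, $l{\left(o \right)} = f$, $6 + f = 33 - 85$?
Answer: $-139520088$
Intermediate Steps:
$f = -58$ ($f = -6 + \left(33 - 85\right) = -6 - 52 = -58$)
$l{\left(o \right)} = -58$
$U = -10657$ ($U = \left(-2928 - 12786\right) + 5057 = -15714 + 5057 = -10657$)
$w = -4158$ ($w = \left(-4 - 3\right) 594 = \left(-7\right) 594 = -4158$)
$\left(l{\left(-201 \right)} + w\right) \left(43750 + U\right) = \left(-58 - 4158\right) \left(43750 - 10657\right) = \left(-4216\right) 33093 = -139520088$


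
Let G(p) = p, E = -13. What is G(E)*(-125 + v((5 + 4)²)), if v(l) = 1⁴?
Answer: 1612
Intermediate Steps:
v(l) = 1
G(E)*(-125 + v((5 + 4)²)) = -13*(-125 + 1) = -13*(-124) = 1612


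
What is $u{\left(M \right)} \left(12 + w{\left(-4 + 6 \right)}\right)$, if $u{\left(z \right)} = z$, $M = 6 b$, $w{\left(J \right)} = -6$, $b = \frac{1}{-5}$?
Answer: $- \frac{36}{5} \approx -7.2$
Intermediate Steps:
$b = - \frac{1}{5} \approx -0.2$
$M = - \frac{6}{5}$ ($M = 6 \left(- \frac{1}{5}\right) = - \frac{6}{5} \approx -1.2$)
$u{\left(M \right)} \left(12 + w{\left(-4 + 6 \right)}\right) = - \frac{6 \left(12 - 6\right)}{5} = \left(- \frac{6}{5}\right) 6 = - \frac{36}{5}$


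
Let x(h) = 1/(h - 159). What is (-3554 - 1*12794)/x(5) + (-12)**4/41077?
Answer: 103415147320/41077 ≈ 2.5176e+6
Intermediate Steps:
x(h) = 1/(-159 + h)
(-3554 - 1*12794)/x(5) + (-12)**4/41077 = (-3554 - 1*12794)/(1/(-159 + 5)) + (-12)**4/41077 = (-3554 - 12794)/(1/(-154)) + 20736*(1/41077) = -16348/(-1/154) + 20736/41077 = -16348*(-154) + 20736/41077 = 2517592 + 20736/41077 = 103415147320/41077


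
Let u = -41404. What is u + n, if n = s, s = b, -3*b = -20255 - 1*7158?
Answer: -96799/3 ≈ -32266.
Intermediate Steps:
b = 27413/3 (b = -(-20255 - 1*7158)/3 = -(-20255 - 7158)/3 = -1/3*(-27413) = 27413/3 ≈ 9137.7)
s = 27413/3 ≈ 9137.7
n = 27413/3 ≈ 9137.7
u + n = -41404 + 27413/3 = -96799/3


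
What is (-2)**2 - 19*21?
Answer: -395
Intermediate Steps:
(-2)**2 - 19*21 = 4 - 399 = -395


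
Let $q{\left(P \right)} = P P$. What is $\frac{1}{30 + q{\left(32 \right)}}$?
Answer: $\frac{1}{1054} \approx 0.00094877$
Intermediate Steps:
$q{\left(P \right)} = P^{2}$
$\frac{1}{30 + q{\left(32 \right)}} = \frac{1}{30 + 32^{2}} = \frac{1}{30 + 1024} = \frac{1}{1054}$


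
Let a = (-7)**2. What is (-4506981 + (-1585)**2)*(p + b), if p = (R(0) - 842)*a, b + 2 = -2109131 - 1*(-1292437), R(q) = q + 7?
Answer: 1710724687916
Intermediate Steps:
R(q) = 7 + q
b = -816696 (b = -2 + (-2109131 - 1*(-1292437)) = -2 + (-2109131 + 1292437) = -2 - 816694 = -816696)
a = 49
p = -40915 (p = ((7 + 0) - 842)*49 = (7 - 842)*49 = -835*49 = -40915)
(-4506981 + (-1585)**2)*(p + b) = (-4506981 + (-1585)**2)*(-40915 - 816696) = (-4506981 + 2512225)*(-857611) = -1994756*(-857611) = 1710724687916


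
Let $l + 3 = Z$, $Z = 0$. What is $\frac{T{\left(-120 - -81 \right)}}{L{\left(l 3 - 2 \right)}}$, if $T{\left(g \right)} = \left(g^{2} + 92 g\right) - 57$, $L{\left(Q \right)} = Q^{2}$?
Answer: $- \frac{2124}{121} \approx -17.554$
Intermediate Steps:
$l = -3$ ($l = -3 + 0 = -3$)
$T{\left(g \right)} = -57 + g^{2} + 92 g$
$\frac{T{\left(-120 - -81 \right)}}{L{\left(l 3 - 2 \right)}} = \frac{-57 + \left(-120 - -81\right)^{2} + 92 \left(-120 - -81\right)}{\left(\left(-3\right) 3 - 2\right)^{2}} = \frac{-57 + \left(-120 + 81\right)^{2} + 92 \left(-120 + 81\right)}{\left(-9 - 2\right)^{2}} = \frac{-57 + \left(-39\right)^{2} + 92 \left(-39\right)}{\left(-11\right)^{2}} = \frac{-57 + 1521 - 3588}{121} = \left(-2124\right) \frac{1}{121} = - \frac{2124}{121}$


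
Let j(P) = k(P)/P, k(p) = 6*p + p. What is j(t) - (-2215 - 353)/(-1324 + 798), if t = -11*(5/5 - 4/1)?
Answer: 557/263 ≈ 2.1179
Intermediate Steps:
k(p) = 7*p
t = 33 (t = -11*(5*(⅕) - 4*1) = -11*(1 - 4) = -11*(-3) = 33)
j(P) = 7 (j(P) = (7*P)/P = 7)
j(t) - (-2215 - 353)/(-1324 + 798) = 7 - (-2215 - 353)/(-1324 + 798) = 7 - (-2568)/(-526) = 7 - (-2568)*(-1)/526 = 7 - 1*1284/263 = 7 - 1284/263 = 557/263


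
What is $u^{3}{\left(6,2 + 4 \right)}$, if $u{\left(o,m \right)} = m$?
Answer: $216$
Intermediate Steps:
$u^{3}{\left(6,2 + 4 \right)} = \left(2 + 4\right)^{3} = 6^{3} = 216$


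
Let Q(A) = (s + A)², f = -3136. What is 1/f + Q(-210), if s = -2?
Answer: 140944383/3136 ≈ 44944.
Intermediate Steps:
Q(A) = (-2 + A)²
1/f + Q(-210) = 1/(-3136) + (-2 - 210)² = -1/3136 + (-212)² = -1/3136 + 44944 = 140944383/3136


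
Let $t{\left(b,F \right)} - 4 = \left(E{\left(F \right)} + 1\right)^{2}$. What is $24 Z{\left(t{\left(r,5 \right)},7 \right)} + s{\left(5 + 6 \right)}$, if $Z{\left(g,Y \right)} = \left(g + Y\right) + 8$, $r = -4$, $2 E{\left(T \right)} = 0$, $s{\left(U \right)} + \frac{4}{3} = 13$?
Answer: $\frac{1475}{3} \approx 491.67$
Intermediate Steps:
$s{\left(U \right)} = \frac{35}{3}$ ($s{\left(U \right)} = - \frac{4}{3} + 13 = \frac{35}{3}$)
$E{\left(T \right)} = 0$ ($E{\left(T \right)} = \frac{1}{2} \cdot 0 = 0$)
$t{\left(b,F \right)} = 5$ ($t{\left(b,F \right)} = 4 + \left(0 + 1\right)^{2} = 4 + 1^{2} = 4 + 1 = 5$)
$Z{\left(g,Y \right)} = 8 + Y + g$ ($Z{\left(g,Y \right)} = \left(Y + g\right) + 8 = 8 + Y + g$)
$24 Z{\left(t{\left(r,5 \right)},7 \right)} + s{\left(5 + 6 \right)} = 24 \left(8 + 7 + 5\right) + \frac{35}{3} = 24 \cdot 20 + \frac{35}{3} = 480 + \frac{35}{3} = \frac{1475}{3}$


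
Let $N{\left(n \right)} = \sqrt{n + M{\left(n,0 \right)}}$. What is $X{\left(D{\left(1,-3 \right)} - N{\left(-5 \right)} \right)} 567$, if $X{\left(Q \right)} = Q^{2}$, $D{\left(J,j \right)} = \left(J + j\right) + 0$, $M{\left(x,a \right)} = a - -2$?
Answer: $567 + 2268 i \sqrt{3} \approx 567.0 + 3928.3 i$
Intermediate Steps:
$M{\left(x,a \right)} = 2 + a$ ($M{\left(x,a \right)} = a + 2 = 2 + a$)
$D{\left(J,j \right)} = J + j$
$N{\left(n \right)} = \sqrt{2 + n}$ ($N{\left(n \right)} = \sqrt{n + \left(2 + 0\right)} = \sqrt{n + 2} = \sqrt{2 + n}$)
$X{\left(D{\left(1,-3 \right)} - N{\left(-5 \right)} \right)} 567 = \left(\left(1 - 3\right) - \sqrt{2 - 5}\right)^{2} \cdot 567 = \left(-2 - \sqrt{-3}\right)^{2} \cdot 567 = \left(-2 - i \sqrt{3}\right)^{2} \cdot 567 = 567 \left(-2 - i \sqrt{3}\right)^{2}$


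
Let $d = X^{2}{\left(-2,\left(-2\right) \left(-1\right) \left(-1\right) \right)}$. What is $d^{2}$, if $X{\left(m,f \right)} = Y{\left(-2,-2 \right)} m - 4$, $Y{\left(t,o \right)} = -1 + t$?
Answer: $16$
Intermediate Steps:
$X{\left(m,f \right)} = -4 - 3 m$ ($X{\left(m,f \right)} = \left(-1 - 2\right) m - 4 = - 3 m - 4 = -4 - 3 m$)
$d = 4$ ($d = \left(-4 - -6\right)^{2} = \left(-4 + 6\right)^{2} = 2^{2} = 4$)
$d^{2} = 4^{2} = 16$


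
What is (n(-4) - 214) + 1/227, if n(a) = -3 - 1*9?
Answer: -51301/227 ≈ -226.00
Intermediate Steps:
n(a) = -12 (n(a) = -3 - 9 = -12)
(n(-4) - 214) + 1/227 = (-12 - 214) + 1/227 = -226 + 1/227 = -51301/227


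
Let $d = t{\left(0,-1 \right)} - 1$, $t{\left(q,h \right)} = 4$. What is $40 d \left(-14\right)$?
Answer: $-1680$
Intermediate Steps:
$d = 3$ ($d = 4 - 1 = 3$)
$40 d \left(-14\right) = 40 \cdot 3 \left(-14\right) = 120 \left(-14\right) = -1680$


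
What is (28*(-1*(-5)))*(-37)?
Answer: -5180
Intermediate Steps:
(28*(-1*(-5)))*(-37) = (28*5)*(-37) = 140*(-37) = -5180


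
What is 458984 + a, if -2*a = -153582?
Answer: 535775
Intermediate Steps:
a = 76791 (a = -½*(-153582) = 76791)
458984 + a = 458984 + 76791 = 535775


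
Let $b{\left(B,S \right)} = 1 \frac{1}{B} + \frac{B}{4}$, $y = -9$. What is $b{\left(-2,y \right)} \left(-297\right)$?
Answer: $297$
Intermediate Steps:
$b{\left(B,S \right)} = \frac{1}{B} + \frac{B}{4}$ ($b{\left(B,S \right)} = \frac{1}{B} + B \frac{1}{4} = \frac{1}{B} + \frac{B}{4}$)
$b{\left(-2,y \right)} \left(-297\right) = \left(\frac{1}{-2} + \frac{1}{4} \left(-2\right)\right) \left(-297\right) = \left(- \frac{1}{2} - \frac{1}{2}\right) \left(-297\right) = \left(-1\right) \left(-297\right) = 297$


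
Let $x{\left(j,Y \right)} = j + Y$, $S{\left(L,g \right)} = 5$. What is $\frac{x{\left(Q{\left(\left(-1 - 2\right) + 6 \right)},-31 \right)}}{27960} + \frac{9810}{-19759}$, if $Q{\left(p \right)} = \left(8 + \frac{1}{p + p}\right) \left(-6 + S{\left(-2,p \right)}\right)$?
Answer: $- \frac{330073793}{662953968} \approx -0.49788$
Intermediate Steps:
$Q{\left(p \right)} = -8 - \frac{1}{2 p}$ ($Q{\left(p \right)} = \left(8 + \frac{1}{p + p}\right) \left(-6 + 5\right) = \left(8 + \frac{1}{2 p}\right) \left(-1\right) = -8 - \frac{1}{2 p}$)
$x{\left(j,Y \right)} = Y + j$
$\frac{x{\left(Q{\left(\left(-1 - 2\right) + 6 \right)},-31 \right)}}{27960} + \frac{9810}{-19759} = \frac{-31 - \left(8 + \frac{1}{2 \left(\left(-1 - 2\right) + 6\right)}\right)}{27960} + \frac{9810}{-19759} = \left(-31 - \left(8 + \frac{1}{2 \left(-3 + 6\right)}\right)\right) \frac{1}{27960} + 9810 \left(- \frac{1}{19759}\right) = \left(-31 - \left(8 + \frac{1}{2 \cdot 3}\right)\right) \frac{1}{27960} - \frac{9810}{19759} = \left(-31 - \frac{49}{6}\right) \frac{1}{27960} - \frac{9810}{19759} = \left(- \frac{235}{6}\right) \frac{1}{27960} - \frac{9810}{19759} = - \frac{47}{33552} - \frac{9810}{19759} = - \frac{330073793}{662953968}$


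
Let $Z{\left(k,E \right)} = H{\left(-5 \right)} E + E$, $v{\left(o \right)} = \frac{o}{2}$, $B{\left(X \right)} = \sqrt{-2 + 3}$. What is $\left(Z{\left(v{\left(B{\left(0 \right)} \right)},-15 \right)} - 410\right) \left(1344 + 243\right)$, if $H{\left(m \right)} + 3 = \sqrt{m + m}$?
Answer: $-603060 - 23805 i \sqrt{10} \approx -6.0306 \cdot 10^{5} - 75278.0 i$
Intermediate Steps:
$B{\left(X \right)} = 1$ ($B{\left(X \right)} = \sqrt{1} = 1$)
$H{\left(m \right)} = -3 + \sqrt{2} \sqrt{m}$ ($H{\left(m \right)} = -3 + \sqrt{m + m} = -3 + \sqrt{2 m} = -3 + \sqrt{2} \sqrt{m}$)
$v{\left(o \right)} = \frac{o}{2}$ ($v{\left(o \right)} = o \frac{1}{2} = \frac{o}{2}$)
$Z{\left(k,E \right)} = E + E \left(-3 + i \sqrt{10}\right)$ ($Z{\left(k,E \right)} = \left(-3 + \sqrt{2} \sqrt{-5}\right) E + E = \left(-3 + \sqrt{2} i \sqrt{5}\right) E + E = \left(-3 + i \sqrt{10}\right) E + E = E \left(-3 + i \sqrt{10}\right) + E = E + E \left(-3 + i \sqrt{10}\right)$)
$\left(Z{\left(v{\left(B{\left(0 \right)} \right)},-15 \right)} - 410\right) \left(1344 + 243\right) = \left(- 15 \left(-2 + i \sqrt{10}\right) - 410\right) \left(1344 + 243\right) = \left(\left(30 - 15 i \sqrt{10}\right) - 410\right) 1587 = \left(-380 - 15 i \sqrt{10}\right) 1587 = -603060 - 23805 i \sqrt{10}$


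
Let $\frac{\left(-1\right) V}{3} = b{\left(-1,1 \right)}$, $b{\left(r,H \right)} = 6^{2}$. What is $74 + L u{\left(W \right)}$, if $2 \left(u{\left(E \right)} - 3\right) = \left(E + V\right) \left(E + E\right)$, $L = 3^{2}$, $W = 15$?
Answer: $-12454$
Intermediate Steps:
$L = 9$
$b{\left(r,H \right)} = 36$
$V = -108$ ($V = \left(-3\right) 36 = -108$)
$u{\left(E \right)} = 3 + E \left(-108 + E\right)$ ($u{\left(E \right)} = 3 + \frac{\left(E - 108\right) \left(E + E\right)}{2} = 3 + \frac{\left(-108 + E\right) 2 E}{2} = 3 + \frac{2 E \left(-108 + E\right)}{2} = 3 + E \left(-108 + E\right)$)
$74 + L u{\left(W \right)} = 74 + 9 \left(3 + 15^{2} - 1620\right) = 74 + 9 \left(3 + 225 - 1620\right) = 74 + 9 \left(-1392\right) = 74 - 12528 = -12454$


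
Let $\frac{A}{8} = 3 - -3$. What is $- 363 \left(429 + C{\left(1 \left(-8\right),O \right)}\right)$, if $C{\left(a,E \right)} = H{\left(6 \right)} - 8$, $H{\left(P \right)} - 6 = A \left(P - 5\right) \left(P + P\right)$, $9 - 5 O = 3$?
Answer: $-364089$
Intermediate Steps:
$O = \frac{6}{5}$ ($O = \frac{9}{5} - \frac{3}{5} = \frac{6}{5} \approx 1.2$)
$A = 48$ ($A = 8 \left(3 - -3\right) = 8 \left(3 + 3\right) = 8 \cdot 6 = 48$)
$H{\left(P \right)} = 6 + 96 P \left(-5 + P\right)$ ($H{\left(P \right)} = 6 + 48 \left(P - 5\right) \left(P + P\right) = 6 + 48 \left(-5 + P\right) 2 P = 6 + 48 \cdot 2 P \left(-5 + P\right) = 6 + 96 P \left(-5 + P\right)$)
$C{\left(a,E \right)} = 574$ ($C{\left(a,E \right)} = \left(6 - 2880 + 96 \cdot 6^{2}\right) - 8 = \left(6 - 2880 + 96 \cdot 36\right) - 8 = \left(6 - 2880 + 3456\right) - 8 = 582 - 8 = 574$)
$- 363 \left(429 + C{\left(1 \left(-8\right),O \right)}\right) = - 363 \left(429 + 574\right) = \left(-363\right) 1003 = -364089$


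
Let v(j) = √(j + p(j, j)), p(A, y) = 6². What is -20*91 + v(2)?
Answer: -1820 + √38 ≈ -1813.8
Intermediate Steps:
p(A, y) = 36
v(j) = √(36 + j) (v(j) = √(j + 36) = √(36 + j))
-20*91 + v(2) = -20*91 + √(36 + 2) = -1820 + √38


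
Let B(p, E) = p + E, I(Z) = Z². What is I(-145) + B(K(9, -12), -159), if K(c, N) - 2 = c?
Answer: 20877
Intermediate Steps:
K(c, N) = 2 + c
B(p, E) = E + p
I(-145) + B(K(9, -12), -159) = (-145)² + (-159 + (2 + 9)) = 21025 + (-159 + 11) = 21025 - 148 = 20877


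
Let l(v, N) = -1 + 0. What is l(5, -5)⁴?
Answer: 1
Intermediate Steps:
l(v, N) = -1
l(5, -5)⁴ = (-1)⁴ = 1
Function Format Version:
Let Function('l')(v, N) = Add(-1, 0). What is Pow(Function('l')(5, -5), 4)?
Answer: 1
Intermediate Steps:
Function('l')(v, N) = -1
Pow(Function('l')(5, -5), 4) = Pow(-1, 4) = 1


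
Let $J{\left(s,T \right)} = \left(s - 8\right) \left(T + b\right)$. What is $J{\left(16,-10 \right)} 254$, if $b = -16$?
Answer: $-52832$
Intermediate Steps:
$J{\left(s,T \right)} = \left(-16 + T\right) \left(-8 + s\right)$ ($J{\left(s,T \right)} = \left(s - 8\right) \left(T - 16\right) = \left(-8 + s\right) \left(-16 + T\right) = \left(-16 + T\right) \left(-8 + s\right)$)
$J{\left(16,-10 \right)} 254 = \left(128 - 256 - -80 - 160\right) 254 = \left(128 - 256 + 80 - 160\right) 254 = \left(-208\right) 254 = -52832$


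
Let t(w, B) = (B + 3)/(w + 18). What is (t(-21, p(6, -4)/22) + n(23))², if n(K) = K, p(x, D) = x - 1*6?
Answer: 484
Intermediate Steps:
p(x, D) = -6 + x (p(x, D) = x - 6 = -6 + x)
t(w, B) = (3 + B)/(18 + w)
(t(-21, p(6, -4)/22) + n(23))² = ((3 + (-6 + 6)/22)/(18 - 21) + 23)² = ((3 + 0*(1/22))/(-3) + 23)² = (-(3 + 0)/3 + 23)² = (-⅓*3 + 23)² = (-1 + 23)² = 22² = 484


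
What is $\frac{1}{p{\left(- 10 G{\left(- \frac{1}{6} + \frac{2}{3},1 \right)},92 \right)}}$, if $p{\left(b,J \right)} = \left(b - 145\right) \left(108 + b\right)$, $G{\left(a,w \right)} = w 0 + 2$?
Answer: $- \frac{1}{14520} \approx -6.887 \cdot 10^{-5}$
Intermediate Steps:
$G{\left(a,w \right)} = 2$ ($G{\left(a,w \right)} = 0 + 2 = 2$)
$p{\left(b,J \right)} = \left(-145 + b\right) \left(108 + b\right)$
$\frac{1}{p{\left(- 10 G{\left(- \frac{1}{6} + \frac{2}{3},1 \right)},92 \right)}} = \frac{1}{-15660 + \left(\left(-10\right) 2\right)^{2} - 37 \left(\left(-10\right) 2\right)} = \frac{1}{-15660 + \left(-20\right)^{2} - -740} = \frac{1}{-15660 + 400 + 740} = \frac{1}{-14520} = - \frac{1}{14520}$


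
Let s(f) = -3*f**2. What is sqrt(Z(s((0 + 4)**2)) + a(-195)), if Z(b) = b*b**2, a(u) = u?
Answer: I*sqrt(452985027) ≈ 21283.0*I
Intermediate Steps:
Z(b) = b**3
sqrt(Z(s((0 + 4)**2)) + a(-195)) = sqrt((-3*(0 + 4)**4)**3 - 195) = sqrt((-3*(4**2)**2)**3 - 195) = sqrt((-3*16**2)**3 - 195) = sqrt((-3*256)**3 - 195) = sqrt((-768)**3 - 195) = sqrt(-452984832 - 195) = sqrt(-452985027) = I*sqrt(452985027)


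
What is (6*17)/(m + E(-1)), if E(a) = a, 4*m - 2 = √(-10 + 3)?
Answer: -816/11 - 408*I*√7/11 ≈ -74.182 - 98.133*I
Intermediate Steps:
m = ½ + I*√7/4 (m = ½ + √(-10 + 3)/4 = ½ + √(-7)/4 = ½ + (I*√7)/4 = ½ + I*√7/4 ≈ 0.5 + 0.66144*I)
(6*17)/(m + E(-1)) = (6*17)/((½ + I*√7/4) - 1) = 102/(-½ + I*√7/4)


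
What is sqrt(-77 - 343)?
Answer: 2*I*sqrt(105) ≈ 20.494*I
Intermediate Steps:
sqrt(-77 - 343) = sqrt(-420) = 2*I*sqrt(105)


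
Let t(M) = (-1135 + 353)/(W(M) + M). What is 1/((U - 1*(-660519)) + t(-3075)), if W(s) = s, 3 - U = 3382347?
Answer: -3075/8369611484 ≈ -3.6740e-7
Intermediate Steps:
U = -3382344 (U = 3 - 1*3382347 = 3 - 3382347 = -3382344)
t(M) = -391/M (t(M) = (-1135 + 353)/(M + M) = -782*1/(2*M) = -391/M)
1/((U - 1*(-660519)) + t(-3075)) = 1/((-3382344 - 1*(-660519)) - 391/(-3075)) = 1/((-3382344 + 660519) - 391*(-1/3075)) = 1/(-2721825 + 391/3075) = 1/(-8369611484/3075) = -3075/8369611484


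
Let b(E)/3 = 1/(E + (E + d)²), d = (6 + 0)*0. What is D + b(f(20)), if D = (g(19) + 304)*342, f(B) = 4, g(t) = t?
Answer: 2209323/20 ≈ 1.1047e+5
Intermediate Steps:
d = 0 (d = 6*0 = 0)
b(E) = 3/(E + E²) (b(E) = 3/(E + (E + 0)²) = 3/(E + E²))
D = 110466 (D = (19 + 304)*342 = 323*342 = 110466)
D + b(f(20)) = 110466 + 3/(4*(1 + 4)) = 110466 + 3*(¼)/5 = 110466 + 3*(¼)*(⅕) = 110466 + 3/20 = 2209323/20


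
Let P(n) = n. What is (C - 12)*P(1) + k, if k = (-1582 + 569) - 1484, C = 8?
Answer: -2501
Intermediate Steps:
k = -2497 (k = -1013 - 1484 = -2497)
(C - 12)*P(1) + k = (8 - 12)*1 - 2497 = -4*1 - 2497 = -4 - 2497 = -2501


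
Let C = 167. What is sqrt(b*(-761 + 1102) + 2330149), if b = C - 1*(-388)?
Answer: 2*sqrt(629851) ≈ 1587.3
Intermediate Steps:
b = 555 (b = 167 - 1*(-388) = 167 + 388 = 555)
sqrt(b*(-761 + 1102) + 2330149) = sqrt(555*(-761 + 1102) + 2330149) = sqrt(555*341 + 2330149) = sqrt(189255 + 2330149) = sqrt(2519404) = 2*sqrt(629851)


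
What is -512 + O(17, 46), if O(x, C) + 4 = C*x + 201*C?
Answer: 9512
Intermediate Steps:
O(x, C) = -4 + 201*C + C*x (O(x, C) = -4 + (C*x + 201*C) = -4 + (201*C + C*x) = -4 + 201*C + C*x)
-512 + O(17, 46) = -512 + (-4 + 201*46 + 46*17) = -512 + (-4 + 9246 + 782) = -512 + 10024 = 9512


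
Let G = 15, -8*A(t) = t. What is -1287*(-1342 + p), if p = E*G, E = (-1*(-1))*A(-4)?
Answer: 3435003/2 ≈ 1.7175e+6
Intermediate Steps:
A(t) = -t/8
E = ½ (E = (-1*(-1))*(-⅛*(-4)) = 1*(½) = ½ ≈ 0.50000)
p = 15/2 (p = (½)*15 = 15/2 ≈ 7.5000)
-1287*(-1342 + p) = -1287*(-1342 + 15/2) = -1287*(-2669/2) = 3435003/2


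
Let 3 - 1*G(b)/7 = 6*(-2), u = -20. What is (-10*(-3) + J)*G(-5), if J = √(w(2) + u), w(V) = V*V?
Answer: 3150 + 420*I ≈ 3150.0 + 420.0*I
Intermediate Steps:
w(V) = V²
G(b) = 105 (G(b) = 21 - 42*(-2) = 21 - 7*(-12) = 21 + 84 = 105)
J = 4*I (J = √(2² - 20) = √(4 - 20) = √(-16) = 4*I ≈ 4.0*I)
(-10*(-3) + J)*G(-5) = (-10*(-3) + 4*I)*105 = (30 + 4*I)*105 = 3150 + 420*I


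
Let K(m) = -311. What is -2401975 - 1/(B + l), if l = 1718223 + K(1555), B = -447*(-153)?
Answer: -4290655148426/1786303 ≈ -2.4020e+6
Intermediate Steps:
B = 68391
l = 1717912 (l = 1718223 - 311 = 1717912)
-2401975 - 1/(B + l) = -2401975 - 1/(68391 + 1717912) = -2401975 - 1/1786303 = -4290655148426/1786303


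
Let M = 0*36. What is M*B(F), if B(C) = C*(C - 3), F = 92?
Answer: 0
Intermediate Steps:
M = 0
B(C) = C*(-3 + C)
M*B(F) = 0*(92*(-3 + 92)) = 0*(92*89) = 0*8188 = 0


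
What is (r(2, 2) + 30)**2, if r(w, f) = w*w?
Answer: 1156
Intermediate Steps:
r(w, f) = w**2
(r(2, 2) + 30)**2 = (2**2 + 30)**2 = (4 + 30)**2 = 34**2 = 1156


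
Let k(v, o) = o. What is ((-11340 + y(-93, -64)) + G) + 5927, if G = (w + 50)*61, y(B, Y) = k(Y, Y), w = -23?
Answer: -3830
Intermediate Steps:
y(B, Y) = Y
G = 1647 (G = (-23 + 50)*61 = 27*61 = 1647)
((-11340 + y(-93, -64)) + G) + 5927 = ((-11340 - 64) + 1647) + 5927 = (-11404 + 1647) + 5927 = -9757 + 5927 = -3830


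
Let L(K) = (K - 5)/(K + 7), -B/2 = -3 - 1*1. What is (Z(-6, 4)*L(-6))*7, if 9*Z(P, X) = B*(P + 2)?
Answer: 2464/9 ≈ 273.78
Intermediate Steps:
B = 8 (B = -2*(-3 - 1*1) = -2*(-3 - 1) = -2*(-4) = 8)
L(K) = (-5 + K)/(7 + K)
Z(P, X) = 16/9 + 8*P/9 (Z(P, X) = (8*(P + 2))/9 = (8*(2 + P))/9 = (16 + 8*P)/9 = 16/9 + 8*P/9)
(Z(-6, 4)*L(-6))*7 = ((16/9 + (8/9)*(-6))*((-5 - 6)/(7 - 6)))*7 = ((16/9 - 16/3)*(-11/1))*7 = -32*(-11)/9*7 = -32/9*(-11)*7 = (352/9)*7 = 2464/9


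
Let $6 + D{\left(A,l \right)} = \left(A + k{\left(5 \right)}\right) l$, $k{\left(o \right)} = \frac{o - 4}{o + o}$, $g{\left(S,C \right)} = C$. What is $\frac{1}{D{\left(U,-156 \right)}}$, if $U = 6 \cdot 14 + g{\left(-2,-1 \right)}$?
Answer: $- \frac{5}{64848} \approx -7.7103 \cdot 10^{-5}$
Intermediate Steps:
$k{\left(o \right)} = \frac{-4 + o}{2 o}$
$U = 83$ ($U = 6 \cdot 14 - 1 = 84 - 1 = 83$)
$D{\left(A,l \right)} = -6 + l \left(\frac{1}{10} + A\right)$ ($D{\left(A,l \right)} = -6 + \left(A + \frac{-4 + 5}{2 \cdot 5}\right) l = -6 + \left(A + \frac{1}{2} \cdot \frac{1}{5} \cdot 1\right) l = -6 + \left(A + \frac{1}{10}\right) l = -6 + \left(\frac{1}{10} + A\right) l = -6 + l \left(\frac{1}{10} + A\right)$)
$\frac{1}{D{\left(U,-156 \right)}} = \frac{1}{-6 + \frac{1}{10} \left(-156\right) + 83 \left(-156\right)} = \frac{1}{-6 - \frac{78}{5} - 12948} = \frac{1}{- \frac{64848}{5}} = - \frac{5}{64848}$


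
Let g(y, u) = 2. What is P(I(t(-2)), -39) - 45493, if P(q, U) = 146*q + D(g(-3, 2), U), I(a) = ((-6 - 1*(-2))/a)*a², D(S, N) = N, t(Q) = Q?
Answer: -44364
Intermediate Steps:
I(a) = -4*a (I(a) = ((-6 + 2)/a)*a² = (-4/a)*a² = -4*a)
P(q, U) = U + 146*q (P(q, U) = 146*q + U = U + 146*q)
P(I(t(-2)), -39) - 45493 = (-39 + 146*(-4*(-2))) - 45493 = (-39 + 146*8) - 45493 = (-39 + 1168) - 45493 = 1129 - 45493 = -44364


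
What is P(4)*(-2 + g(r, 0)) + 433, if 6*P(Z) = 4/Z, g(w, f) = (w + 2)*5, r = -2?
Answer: 1298/3 ≈ 432.67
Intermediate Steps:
g(w, f) = 10 + 5*w (g(w, f) = (2 + w)*5 = 10 + 5*w)
P(Z) = 2/(3*Z) (P(Z) = (4/Z)/6 = 2/(3*Z))
P(4)*(-2 + g(r, 0)) + 433 = ((2/3)/4)*(-2 + (10 + 5*(-2))) + 433 = ((2/3)*(1/4))*(-2 + (10 - 10)) + 433 = (-2 + 0)/6 + 433 = (1/6)*(-2) + 433 = -1/3 + 433 = 1298/3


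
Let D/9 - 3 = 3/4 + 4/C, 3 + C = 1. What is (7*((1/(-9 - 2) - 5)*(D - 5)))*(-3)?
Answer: 12642/11 ≈ 1149.3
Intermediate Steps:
C = -2 (C = -3 + 1 = -2)
D = 63/4 (D = 27 + 9*(3/4 + 4/(-2)) = 27 + 9*(3*(¼) + 4*(-½)) = 27 + 9*(¾ - 2) = 27 + 9*(-5/4) = 27 - 45/4 = 63/4 ≈ 15.750)
(7*((1/(-9 - 2) - 5)*(D - 5)))*(-3) = (7*((1/(-9 - 2) - 5)*(63/4 - 5)))*(-3) = (7*((1/(-11) - 5)*(43/4)))*(-3) = (7*((-1/11 - 5)*(43/4)))*(-3) = (7*(-56/11*43/4))*(-3) = (7*(-602/11))*(-3) = -4214/11*(-3) = 12642/11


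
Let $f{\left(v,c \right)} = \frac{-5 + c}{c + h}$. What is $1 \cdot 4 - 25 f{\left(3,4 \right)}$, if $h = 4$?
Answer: $\frac{57}{8} \approx 7.125$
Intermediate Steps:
$f{\left(v,c \right)} = \frac{-5 + c}{4 + c}$ ($f{\left(v,c \right)} = \frac{-5 + c}{c + 4} = \frac{-5 + c}{4 + c}$)
$1 \cdot 4 - 25 f{\left(3,4 \right)} = 1 \cdot 4 - 25 \frac{-5 + 4}{4 + 4} = 4 - 25 \cdot \frac{1}{8} \left(-1\right) = 4 - - \frac{25}{8} = 4 + \frac{25}{8} = \frac{57}{8}$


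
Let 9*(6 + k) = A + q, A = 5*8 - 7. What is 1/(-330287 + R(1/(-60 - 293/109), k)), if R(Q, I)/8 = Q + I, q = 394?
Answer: -61497/20291277815 ≈ -3.0307e-6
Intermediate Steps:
A = 33 (A = 40 - 7 = 33)
k = 373/9 (k = -6 + (33 + 394)/9 = -6 + (⅑)*427 = -6 + 427/9 = 373/9 ≈ 41.444)
R(Q, I) = 8*I + 8*Q (R(Q, I) = 8*(Q + I) = 8*(I + Q) = 8*I + 8*Q)
1/(-330287 + R(1/(-60 - 293/109), k)) = 1/(-330287 + (8*(373/9) + 8/(-60 - 293/109))) = 1/(-330287 + (2984/9 + 8/(-60 - 293*1/109))) = 1/(-330287 + (2984/9 + 8/(-60 - 293/109))) = 1/(-330287 + (2984/9 + 8/(-6833/109))) = 1/(-330287 + (2984/9 + 8*(-109/6833))) = 1/(-330287 + (2984/9 - 872/6833)) = 1/(-330287 + 20381824/61497) = 1/(-20291277815/61497) = -61497/20291277815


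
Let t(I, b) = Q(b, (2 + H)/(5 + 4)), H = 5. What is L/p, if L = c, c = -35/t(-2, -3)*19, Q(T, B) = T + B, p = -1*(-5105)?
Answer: 1197/20420 ≈ 0.058619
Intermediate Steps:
p = 5105
Q(T, B) = B + T
t(I, b) = 7/9 + b (t(I, b) = (2 + 5)/(5 + 4) + b = 7/9 + b)
c = 1197/4 (c = -35/(7/9 - 3)*19 = -35/(-20/9)*19 = -35*(-9/20)*19 = (63/4)*19 = 1197/4 ≈ 299.25)
L = 1197/4 ≈ 299.25
L/p = (1197/4)/5105 = (1197/4)*(1/5105) = 1197/20420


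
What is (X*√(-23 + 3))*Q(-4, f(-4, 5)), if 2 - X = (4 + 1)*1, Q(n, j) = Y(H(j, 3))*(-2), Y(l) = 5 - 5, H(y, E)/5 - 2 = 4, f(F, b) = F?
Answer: 0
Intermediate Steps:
H(y, E) = 30 (H(y, E) = 10 + 5*4 = 10 + 20 = 30)
Y(l) = 0
Q(n, j) = 0 (Q(n, j) = 0*(-2) = 0)
X = -3 (X = 2 - (4 + 1) = 2 - 5 = -3)
(X*√(-23 + 3))*Q(-4, f(-4, 5)) = -3*√(-23 + 3)*0 = -6*I*√5*0 = 0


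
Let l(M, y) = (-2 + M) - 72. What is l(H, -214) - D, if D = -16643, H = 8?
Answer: 16577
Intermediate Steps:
l(M, y) = -74 + M
l(H, -214) - D = (-74 + 8) - 1*(-16643) = -66 + 16643 = 16577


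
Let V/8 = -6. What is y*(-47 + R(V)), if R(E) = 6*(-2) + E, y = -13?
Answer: 1391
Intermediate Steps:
V = -48 (V = 8*(-6) = -48)
R(E) = -12 + E
y*(-47 + R(V)) = -13*(-47 + (-12 - 48)) = -13*(-47 - 60) = -13*(-107) = 1391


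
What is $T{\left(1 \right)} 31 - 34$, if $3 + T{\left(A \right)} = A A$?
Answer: $-96$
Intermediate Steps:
$T{\left(A \right)} = -3 + A^{2}$ ($T{\left(A \right)} = -3 + A A = -3 + A^{2}$)
$T{\left(1 \right)} 31 - 34 = \left(-3 + 1^{2}\right) 31 - 34 = \left(-3 + 1\right) 31 - 34 = \left(-2\right) 31 - 34 = -62 - 34 = -96$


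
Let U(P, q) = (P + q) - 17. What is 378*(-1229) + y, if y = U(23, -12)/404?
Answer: -93841527/202 ≈ -4.6456e+5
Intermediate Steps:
U(P, q) = -17 + P + q
y = -3/202 (y = (-17 + 23 - 12)/404 = -6*1/404 = -3/202 ≈ -0.014851)
378*(-1229) + y = 378*(-1229) - 3/202 = -464562 - 3/202 = -93841527/202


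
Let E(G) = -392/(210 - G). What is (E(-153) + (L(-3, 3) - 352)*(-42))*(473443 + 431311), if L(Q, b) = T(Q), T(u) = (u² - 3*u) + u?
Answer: 4648182722540/363 ≈ 1.2805e+10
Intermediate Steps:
T(u) = u² - 2*u
L(Q, b) = Q*(-2 + Q)
(E(-153) + (L(-3, 3) - 352)*(-42))*(473443 + 431311) = (392/(-210 - 153) + (-3*(-2 - 3) - 352)*(-42))*(473443 + 431311) = (392/(-363) + (-3*(-5) - 352)*(-42))*904754 = (392*(-1/363) + (15 - 352)*(-42))*904754 = (-392/363 - 337*(-42))*904754 = (-392/363 + 14154)*904754 = (5137510/363)*904754 = 4648182722540/363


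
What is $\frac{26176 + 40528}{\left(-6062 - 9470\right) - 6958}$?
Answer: $- \frac{33352}{11245} \approx -2.9659$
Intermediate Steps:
$\frac{26176 + 40528}{\left(-6062 - 9470\right) - 6958} = \frac{66704}{-15532 - 6958} = \frac{66704}{-22490} = 66704 \left(- \frac{1}{22490}\right) = - \frac{33352}{11245}$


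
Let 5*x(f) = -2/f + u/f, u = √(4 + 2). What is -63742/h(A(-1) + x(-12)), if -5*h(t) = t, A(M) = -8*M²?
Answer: -4570301400/114239 + 9561300*√6/114239 ≈ -39802.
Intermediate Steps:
u = √6 ≈ 2.4495
x(f) = -2/(5*f) + √6/(5*f) (x(f) = (-2/f + √6/f)/5 = -2/(5*f) + √6/(5*f))
h(t) = -t/5
-63742/h(A(-1) + x(-12)) = -63742*(-5/(-8*(-1)² + (⅕)*(-2 + √6)/(-12))) = -63742*(-5/(-8*1 + (⅕)*(-1/12)*(-2 + √6))) = -63742*(-5/(-8 + (1/30 - √6/60))) = -63742*(-5/(-239/30 - √6/60)) = -63742/(239/150 + √6/300)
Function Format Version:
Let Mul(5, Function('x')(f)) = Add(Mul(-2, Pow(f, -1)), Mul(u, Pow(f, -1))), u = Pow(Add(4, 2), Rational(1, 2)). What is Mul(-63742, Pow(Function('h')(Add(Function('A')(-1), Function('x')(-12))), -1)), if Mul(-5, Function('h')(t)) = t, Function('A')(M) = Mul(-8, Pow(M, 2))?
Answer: Add(Rational(-4570301400, 114239), Mul(Rational(9561300, 114239), Pow(6, Rational(1, 2)))) ≈ -39802.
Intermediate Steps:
u = Pow(6, Rational(1, 2)) ≈ 2.4495
Function('x')(f) = Add(Mul(Rational(-2, 5), Pow(f, -1)), Mul(Rational(1, 5), Pow(6, Rational(1, 2)), Pow(f, -1))) (Function('x')(f) = Mul(Rational(1, 5), Add(Mul(-2, Pow(f, -1)), Mul(Pow(6, Rational(1, 2)), Pow(f, -1)))) = Add(Mul(Rational(-2, 5), Pow(f, -1)), Mul(Rational(1, 5), Pow(6, Rational(1, 2)), Pow(f, -1))))
Function('h')(t) = Mul(Rational(-1, 5), t)
Mul(-63742, Pow(Function('h')(Add(Function('A')(-1), Function('x')(-12))), -1)) = Mul(-63742, Pow(Mul(Rational(-1, 5), Add(Mul(-8, Pow(-1, 2)), Mul(Rational(1, 5), Pow(-12, -1), Add(-2, Pow(6, Rational(1, 2)))))), -1)) = Mul(-63742, Pow(Mul(Rational(-1, 5), Add(Mul(-8, 1), Mul(Rational(1, 5), Rational(-1, 12), Add(-2, Pow(6, Rational(1, 2)))))), -1)) = Mul(-63742, Pow(Mul(Rational(-1, 5), Add(-8, Add(Rational(1, 30), Mul(Rational(-1, 60), Pow(6, Rational(1, 2)))))), -1)) = Mul(-63742, Pow(Mul(Rational(-1, 5), Add(Rational(-239, 30), Mul(Rational(-1, 60), Pow(6, Rational(1, 2))))), -1)) = Mul(-63742, Pow(Add(Rational(239, 150), Mul(Rational(1, 300), Pow(6, Rational(1, 2)))), -1))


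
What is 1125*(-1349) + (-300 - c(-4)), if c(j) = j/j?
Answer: -1517926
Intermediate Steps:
c(j) = 1
1125*(-1349) + (-300 - c(-4)) = 1125*(-1349) + (-300 - 1*1) = -1517625 + (-300 - 1) = -1517625 - 301 = -1517926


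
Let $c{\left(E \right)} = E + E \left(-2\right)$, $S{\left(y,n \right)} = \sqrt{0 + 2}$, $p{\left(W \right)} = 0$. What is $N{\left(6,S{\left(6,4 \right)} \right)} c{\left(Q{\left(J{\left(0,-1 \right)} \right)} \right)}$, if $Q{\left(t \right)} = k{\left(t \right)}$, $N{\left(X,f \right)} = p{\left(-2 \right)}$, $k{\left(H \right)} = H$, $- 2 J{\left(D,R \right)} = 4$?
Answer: $0$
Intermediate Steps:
$J{\left(D,R \right)} = -2$ ($J{\left(D,R \right)} = \left(- \frac{1}{2}\right) 4 = -2$)
$S{\left(y,n \right)} = \sqrt{2}$
$N{\left(X,f \right)} = 0$
$Q{\left(t \right)} = t$
$c{\left(E \right)} = - E$ ($c{\left(E \right)} = E - 2 E = - E$)
$N{\left(6,S{\left(6,4 \right)} \right)} c{\left(Q{\left(J{\left(0,-1 \right)} \right)} \right)} = 0 \left(\left(-1\right) \left(-2\right)\right) = 0 \cdot 2 = 0$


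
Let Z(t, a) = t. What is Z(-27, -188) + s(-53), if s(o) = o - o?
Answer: -27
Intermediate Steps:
s(o) = 0
Z(-27, -188) + s(-53) = -27 + 0 = -27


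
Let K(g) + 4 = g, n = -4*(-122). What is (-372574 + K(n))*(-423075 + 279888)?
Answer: 53278450830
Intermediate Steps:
n = 488
K(g) = -4 + g
(-372574 + K(n))*(-423075 + 279888) = (-372574 + (-4 + 488))*(-423075 + 279888) = (-372574 + 484)*(-143187) = -372090*(-143187) = 53278450830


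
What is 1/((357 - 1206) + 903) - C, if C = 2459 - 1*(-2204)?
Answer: -251801/54 ≈ -4663.0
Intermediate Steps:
C = 4663 (C = 2459 + 2204 = 4663)
1/((357 - 1206) + 903) - C = 1/((357 - 1206) + 903) - 1*4663 = 1/(-849 + 903) - 4663 = 1/54 - 4663 = -251801/54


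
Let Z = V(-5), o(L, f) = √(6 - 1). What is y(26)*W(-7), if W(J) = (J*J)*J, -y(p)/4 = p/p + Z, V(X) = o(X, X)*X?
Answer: 1372 - 6860*√5 ≈ -13967.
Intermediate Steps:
o(L, f) = √5
V(X) = X*√5 (V(X) = √5*X = X*√5)
Z = -5*√5 ≈ -11.180
y(p) = -4 + 20*√5 (y(p) = -4*(p/p - 5*√5) = -4*(1 - 5*√5) = -4 + 20*√5)
W(J) = J³ (W(J) = J²*J = J³)
y(26)*W(-7) = (-4 + 20*√5)*(-7)³ = (-4 + 20*√5)*(-343) = 1372 - 6860*√5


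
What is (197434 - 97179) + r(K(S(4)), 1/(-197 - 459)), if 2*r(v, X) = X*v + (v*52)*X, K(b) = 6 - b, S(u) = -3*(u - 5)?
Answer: 131534401/1312 ≈ 1.0025e+5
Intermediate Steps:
S(u) = 15 - 3*u (S(u) = -3*(-5 + u) = 15 - 3*u)
r(v, X) = 53*X*v/2 (r(v, X) = (X*v + (v*52)*X)/2 = (X*v + (52*v)*X)/2 = (X*v + 52*X*v)/2 = (53*X*v)/2 = 53*X*v/2)
(197434 - 97179) + r(K(S(4)), 1/(-197 - 459)) = (197434 - 97179) + 53*(6 - (15 - 3*4))/(2*(-197 - 459)) = 100255 + (53/2)*(6 - (15 - 12))/(-656) = 100255 + (53/2)*(-1/656)*(6 - 1*3) = 100255 + (53/2)*(-1/656)*(6 - 3) = 100255 + (53/2)*(-1/656)*3 = 100255 - 159/1312 = 131534401/1312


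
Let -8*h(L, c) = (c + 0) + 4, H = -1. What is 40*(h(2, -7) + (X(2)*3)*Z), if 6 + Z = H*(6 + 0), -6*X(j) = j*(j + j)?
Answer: 1935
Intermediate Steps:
h(L, c) = -½ - c/8 (h(L, c) = -((c + 0) + 4)/8 = -(c + 4)/8 = -(4 + c)/8 = -½ - c/8)
X(j) = -j²/3 (X(j) = -j*(j + j)/6 = -j*2*j/6 = -j²/3)
Z = -12 (Z = -6 - (6 + 0) = -6 - 1*6 = -6 - 6 = -12)
40*(h(2, -7) + (X(2)*3)*Z) = 40*((-½ - ⅛*(-7)) + (-⅓*2²*3)*(-12)) = 40*((-½ + 7/8) + (-⅓*4*3)*(-12)) = 40*(3/8 - 4/3*3*(-12)) = 40*(3/8 - 4*(-12)) = 40*(3/8 + 48) = 40*(387/8) = 1935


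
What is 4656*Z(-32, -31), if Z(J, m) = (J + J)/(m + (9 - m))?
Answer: -99328/3 ≈ -33109.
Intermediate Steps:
Z(J, m) = 2*J/9 (Z(J, m) = (2*J)/9 = (2*J)*(1/9) = 2*J/9)
4656*Z(-32, -31) = 4656*((2/9)*(-32)) = 4656*(-64/9) = -99328/3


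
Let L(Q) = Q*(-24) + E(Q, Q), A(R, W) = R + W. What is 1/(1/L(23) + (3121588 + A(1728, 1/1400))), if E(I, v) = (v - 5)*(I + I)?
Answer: 96600/301712326019 ≈ 3.2017e-7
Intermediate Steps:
E(I, v) = 2*I*(-5 + v) (E(I, v) = (-5 + v)*(2*I) = 2*I*(-5 + v))
L(Q) = -24*Q + 2*Q*(-5 + Q) (L(Q) = Q*(-24) + 2*Q*(-5 + Q) = -24*Q + 2*Q*(-5 + Q))
1/(1/L(23) + (3121588 + A(1728, 1/1400))) = 1/(1/(2*23*(-17 + 23)) + (3121588 + (1728 + 1/1400))) = 1/(1/(2*23*6) + (3121588 + (1728 + 1/1400))) = 1/(1/276 + (3121588 + 2419201/1400)) = 1/(1/276 + 4372642401/1400) = 1/(301712326019/96600) = 96600/301712326019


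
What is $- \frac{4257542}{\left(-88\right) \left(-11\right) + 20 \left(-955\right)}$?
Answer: $\frac{2128771}{9066} \approx 234.81$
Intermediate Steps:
$- \frac{4257542}{\left(-88\right) \left(-11\right) + 20 \left(-955\right)} = - \frac{4257542}{968 - 19100} = - \frac{4257542}{-18132} = \left(-4257542\right) \left(- \frac{1}{18132}\right) = \frac{2128771}{9066}$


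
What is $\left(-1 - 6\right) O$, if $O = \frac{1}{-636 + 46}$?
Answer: $\frac{7}{590} \approx 0.011864$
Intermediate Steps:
$O = - \frac{1}{590}$ ($O = \frac{1}{-590} = - \frac{1}{590} \approx -0.0016949$)
$\left(-1 - 6\right) O = \left(-1 - 6\right) \left(- \frac{1}{590}\right) = \left(-7\right) \left(- \frac{1}{590}\right) = \frac{7}{590}$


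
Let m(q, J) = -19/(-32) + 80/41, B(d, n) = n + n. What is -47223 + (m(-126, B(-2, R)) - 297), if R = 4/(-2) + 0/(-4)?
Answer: -62342901/1312 ≈ -47517.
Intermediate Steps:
R = -2 (R = 4*(-½) + 0*(-¼) = -2 + 0 = -2)
B(d, n) = 2*n
m(q, J) = 3339/1312 (m(q, J) = -19*(-1/32) + 80*(1/41) = 19/32 + 80/41 = 3339/1312)
-47223 + (m(-126, B(-2, R)) - 297) = -47223 + (3339/1312 - 297) = -47223 - 386325/1312 = -62342901/1312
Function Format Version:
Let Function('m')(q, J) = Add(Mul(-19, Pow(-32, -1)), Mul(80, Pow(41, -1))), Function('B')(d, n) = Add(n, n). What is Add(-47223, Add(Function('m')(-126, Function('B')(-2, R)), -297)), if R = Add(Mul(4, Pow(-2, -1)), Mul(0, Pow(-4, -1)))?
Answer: Rational(-62342901, 1312) ≈ -47517.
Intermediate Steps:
R = -2 (R = Add(Mul(4, Rational(-1, 2)), Mul(0, Rational(-1, 4))) = Add(-2, 0) = -2)
Function('B')(d, n) = Mul(2, n)
Function('m')(q, J) = Rational(3339, 1312) (Function('m')(q, J) = Add(Mul(-19, Rational(-1, 32)), Mul(80, Rational(1, 41))) = Add(Rational(19, 32), Rational(80, 41)) = Rational(3339, 1312))
Add(-47223, Add(Function('m')(-126, Function('B')(-2, R)), -297)) = Add(-47223, Add(Rational(3339, 1312), -297)) = Add(-47223, Rational(-386325, 1312)) = Rational(-62342901, 1312)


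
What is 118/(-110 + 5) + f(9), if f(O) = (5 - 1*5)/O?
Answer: -118/105 ≈ -1.1238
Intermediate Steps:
f(O) = 0 (f(O) = (5 - 5)/O = 0/O = 0)
118/(-110 + 5) + f(9) = 118/(-110 + 5) + 0 = 118/(-105) + 0 = -1/105*118 + 0 = -118/105 + 0 = -118/105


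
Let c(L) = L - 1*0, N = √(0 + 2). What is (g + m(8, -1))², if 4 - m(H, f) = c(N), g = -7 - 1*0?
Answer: (3 + √2)² ≈ 19.485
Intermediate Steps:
N = √2 ≈ 1.4142
c(L) = L (c(L) = L + 0 = L)
g = -7 (g = -7 + 0 = -7)
m(H, f) = 4 - √2
(g + m(8, -1))² = (-7 + (4 - √2))² = (-3 - √2)²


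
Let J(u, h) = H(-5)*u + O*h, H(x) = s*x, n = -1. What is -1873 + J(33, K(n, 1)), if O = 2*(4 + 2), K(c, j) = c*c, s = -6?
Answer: -871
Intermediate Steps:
H(x) = -6*x
K(c, j) = c²
O = 12 (O = 2*6 = 12)
J(u, h) = 12*h + 30*u (J(u, h) = (-6*(-5))*u + 12*h = 30*u + 12*h = 12*h + 30*u)
-1873 + J(33, K(n, 1)) = -1873 + (12*(-1)² + 30*33) = -1873 + (12*1 + 990) = -1873 + (12 + 990) = -1873 + 1002 = -871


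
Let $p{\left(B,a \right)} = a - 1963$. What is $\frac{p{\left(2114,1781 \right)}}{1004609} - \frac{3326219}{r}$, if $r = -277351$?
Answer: $\frac{3341499065489}{278629310759} \approx 11.993$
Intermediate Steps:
$p{\left(B,a \right)} = -1963 + a$
$\frac{p{\left(2114,1781 \right)}}{1004609} - \frac{3326219}{r} = \frac{-1963 + 1781}{1004609} - \frac{3326219}{-277351} = \left(-182\right) \frac{1}{1004609} - - \frac{3326219}{277351} = - \frac{182}{1004609} + \frac{3326219}{277351} = \frac{3341499065489}{278629310759}$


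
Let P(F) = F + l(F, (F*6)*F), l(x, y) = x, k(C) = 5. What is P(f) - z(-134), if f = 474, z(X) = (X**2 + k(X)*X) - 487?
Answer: -15851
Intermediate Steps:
z(X) = -487 + X**2 + 5*X (z(X) = (X**2 + 5*X) - 487 = -487 + X**2 + 5*X)
P(F) = 2*F (P(F) = F + F = 2*F)
P(f) - z(-134) = 2*474 - (-487 + (-134)**2 + 5*(-134)) = 948 - (-487 + 17956 - 670) = 948 - 1*16799 = 948 - 16799 = -15851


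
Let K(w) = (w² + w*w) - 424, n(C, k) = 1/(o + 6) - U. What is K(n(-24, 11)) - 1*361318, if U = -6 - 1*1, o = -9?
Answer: -3254878/9 ≈ -3.6165e+5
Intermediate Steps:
U = -7 (U = -6 - 1 = -7)
n(C, k) = 20/3 (n(C, k) = 1/(-9 + 6) - 1*(-7) = 1/(-3) + 7 = -⅓ + 7 = 20/3)
K(w) = -424 + 2*w² (K(w) = (w² + w²) - 424 = 2*w² - 424 = -424 + 2*w²)
K(n(-24, 11)) - 1*361318 = (-424 + 2*(20/3)²) - 1*361318 = (-424 + 2*(400/9)) - 361318 = (-424 + 800/9) - 361318 = -3016/9 - 361318 = -3254878/9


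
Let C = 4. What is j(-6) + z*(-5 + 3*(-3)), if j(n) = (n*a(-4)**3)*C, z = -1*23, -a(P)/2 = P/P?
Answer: 514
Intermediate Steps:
a(P) = -2 (a(P) = -2*P/P = -2*1 = -2)
z = -23
j(n) = -32*n (j(n) = (n*(-2)**3)*4 = (n*(-8))*4 = -8*n*4 = -32*n)
j(-6) + z*(-5 + 3*(-3)) = -32*(-6) - 23*(-5 + 3*(-3)) = 192 - 23*(-5 - 9) = 192 - 23*(-14) = 192 + 322 = 514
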